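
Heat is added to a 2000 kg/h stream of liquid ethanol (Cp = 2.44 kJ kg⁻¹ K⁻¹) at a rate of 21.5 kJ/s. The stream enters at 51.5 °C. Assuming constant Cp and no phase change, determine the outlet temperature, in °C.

T_out = 67.4 °C

Q = 21.5 kJ/s = 77400 kJ/h
ΔT = Q/(ṁ·Cp) = 77400/(2000×2.44) = 15.861 K
T_out = 51.5 + 15.861 = 67.361 °C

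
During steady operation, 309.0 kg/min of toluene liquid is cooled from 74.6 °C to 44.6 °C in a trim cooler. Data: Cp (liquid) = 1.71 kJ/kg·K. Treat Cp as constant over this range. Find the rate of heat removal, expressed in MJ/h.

Q = ṁ·Cp·ΔT = 309.0 × 1.71 × (44.6 − 74.6) = -15852 kJ/min
Converting: 15852 / 60 s = 264.19 kW
Cooling duty = 951.1 MJ/h

Q_c = 951 MJ/h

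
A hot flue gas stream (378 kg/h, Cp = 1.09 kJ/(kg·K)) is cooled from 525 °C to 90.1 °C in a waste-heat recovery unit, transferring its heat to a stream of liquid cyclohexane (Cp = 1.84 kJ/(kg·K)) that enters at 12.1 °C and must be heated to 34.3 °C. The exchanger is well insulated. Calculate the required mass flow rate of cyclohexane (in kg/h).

ṁ_c = 4390 kg/h

Heat released by hot stream: Q = 378 × 1.09 × (525 − 90.1) = 179190 kJ/h
Energy balance on cold side (adiabatic exchanger): Q = ṁ_c·Cp_c·(T_c,out − T_c,in)
ṁ_c = 179190 / [1.84 × (34.3 − 12.1)] = 4386.7 kg/h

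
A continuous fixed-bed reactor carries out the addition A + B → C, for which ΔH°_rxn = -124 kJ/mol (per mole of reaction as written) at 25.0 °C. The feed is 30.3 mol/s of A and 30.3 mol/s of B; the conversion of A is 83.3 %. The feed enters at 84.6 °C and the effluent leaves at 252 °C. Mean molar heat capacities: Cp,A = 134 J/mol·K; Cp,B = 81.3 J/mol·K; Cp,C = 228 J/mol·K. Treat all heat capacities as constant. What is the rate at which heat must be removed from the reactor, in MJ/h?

Q_out = 7070 MJ/h

Extent of reaction ξ = 0.833 × 30.3 = 25.24 mol/s
Reaction term: ξ·ΔH°_rxn = 25.24 × -124 = -3129.7 kJ/s
Sensible, feed 84.6→25 °C: -388.81 kJ/s
Outlet flows (mol/s): A 5.0601, B 5.0601, C 25.24
Sensible, products 25→252 °C: 1553.6 kJ/s
Q = ΔH = -1964.9 kJ/s = -1964.9 kW
Heat removed = 7073.8 MJ/h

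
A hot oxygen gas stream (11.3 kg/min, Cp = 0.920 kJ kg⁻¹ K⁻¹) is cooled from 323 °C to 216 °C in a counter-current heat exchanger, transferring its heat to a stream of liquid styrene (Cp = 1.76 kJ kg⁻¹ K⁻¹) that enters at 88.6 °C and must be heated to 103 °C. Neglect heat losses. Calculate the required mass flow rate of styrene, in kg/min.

ṁ_c = 43.9 kg/min

Heat released by hot stream: Q = 11.3 × 0.920 × (323 − 216) = 1112.4 kJ/min
Energy balance on cold side (adiabatic exchanger): Q = ṁ_c·Cp_c·(T_c,out − T_c,in)
ṁ_c = 1112.4 / [1.76 × (103 − 88.6)] = 43.891 kg/min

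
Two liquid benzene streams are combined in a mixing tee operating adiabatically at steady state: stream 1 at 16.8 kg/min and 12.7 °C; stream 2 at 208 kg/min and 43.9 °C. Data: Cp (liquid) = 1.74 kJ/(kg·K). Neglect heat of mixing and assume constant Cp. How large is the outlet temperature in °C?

No heat crosses the boundary, so H_out = H_in.
Σ ṁᵢCp,ᵢTᵢ = 16.8×1.74×12.7 + 208×1.74×43.9 = 16260
Σ ṁᵢCp,ᵢ = 16.8×1.74 + 208×1.74 = 391.15
T_out = 16260 / 391.15 = 41.568 °C

T_out = 41.6 °C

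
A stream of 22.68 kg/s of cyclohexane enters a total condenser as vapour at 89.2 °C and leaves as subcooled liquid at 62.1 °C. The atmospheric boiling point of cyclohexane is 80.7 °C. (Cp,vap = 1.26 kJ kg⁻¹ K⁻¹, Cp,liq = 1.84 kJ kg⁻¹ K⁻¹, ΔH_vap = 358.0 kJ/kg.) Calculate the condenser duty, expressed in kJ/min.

Q_c = 548000 kJ/min

vapour 89.2→80.7 °C: -10.71 kJ/kg
condensation at 80.7 °C: -358 kJ/kg
liquid 80.7→62.1 °C: -34.224 kJ/kg
Δh = -10.71 + -358 + -34.224 = -402.93 kJ/kg
Q = ṁ·Δh = 22.68 kg/s × -402.93 kJ/kg = -9138.5 kJ/s
|Q| = 9138.5 kW = 548310 kJ/min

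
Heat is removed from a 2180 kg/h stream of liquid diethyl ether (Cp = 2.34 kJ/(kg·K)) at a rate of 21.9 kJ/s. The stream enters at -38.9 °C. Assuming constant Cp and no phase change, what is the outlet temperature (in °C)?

Q = 21.9 kJ/s = 78840 kJ/h
ΔT = Q/(ṁ·Cp) = 78840/(2180×2.34) = 15.455 K
T_out = -38.9 − 15.455 = -54.355 °C

T_out = -54.4 °C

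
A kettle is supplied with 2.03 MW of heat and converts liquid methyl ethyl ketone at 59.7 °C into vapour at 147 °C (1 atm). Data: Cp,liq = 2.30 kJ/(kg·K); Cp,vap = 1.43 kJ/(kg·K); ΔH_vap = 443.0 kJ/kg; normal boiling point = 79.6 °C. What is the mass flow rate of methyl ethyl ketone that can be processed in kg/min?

ṁ = 208 kg/min

Δh = 2.30×(79.6−59.7) + 443.0 + 1.43×(147−79.6) = 585.15 kJ/kg
Q = 2.03 MW = 2030 kJ/s = 121800 kJ/min
ṁ = Q/Δh = 121800 / 585.15 = 208.15 kg/min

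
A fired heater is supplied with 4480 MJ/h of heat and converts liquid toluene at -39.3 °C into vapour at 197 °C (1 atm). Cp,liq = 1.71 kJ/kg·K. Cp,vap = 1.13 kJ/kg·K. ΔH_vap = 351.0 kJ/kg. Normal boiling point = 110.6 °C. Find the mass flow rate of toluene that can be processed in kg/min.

Δh = 1.71×(110.6−-39.3) + 351.0 + 1.13×(197−110.6) = 704.96 kJ/kg
Q = 4480 MJ/h = 1244.4 kJ/s = 74667 kJ/min
ṁ = Q/Δh = 74667 / 704.96 = 105.92 kg/min

ṁ = 106 kg/min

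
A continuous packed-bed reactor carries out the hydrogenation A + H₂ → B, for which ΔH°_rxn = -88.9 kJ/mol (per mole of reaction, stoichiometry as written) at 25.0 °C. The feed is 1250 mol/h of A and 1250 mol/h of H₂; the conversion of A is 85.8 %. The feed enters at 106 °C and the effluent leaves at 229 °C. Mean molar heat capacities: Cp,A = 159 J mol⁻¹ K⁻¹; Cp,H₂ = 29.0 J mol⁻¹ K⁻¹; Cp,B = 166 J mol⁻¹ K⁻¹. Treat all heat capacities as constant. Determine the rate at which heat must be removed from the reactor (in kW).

Q_out = 19.8 kW

Extent of reaction ξ = 0.858 × 1250 = 1072.5 mol/h
Reaction term: ξ·ΔH°_rxn = 1072.5 × -88.9 = -95345 kJ/h
Sensible, feed 106→25 °C: -19035 kJ/h
Outlet flows (mol/h): A 177.5, H₂ 177.5, B 1072.5
Sensible, products 25→229 °C: 43127 kJ/h
Q = ΔH = -71254 kJ/h = -19.793 kW
Heat removed = 19.793 kW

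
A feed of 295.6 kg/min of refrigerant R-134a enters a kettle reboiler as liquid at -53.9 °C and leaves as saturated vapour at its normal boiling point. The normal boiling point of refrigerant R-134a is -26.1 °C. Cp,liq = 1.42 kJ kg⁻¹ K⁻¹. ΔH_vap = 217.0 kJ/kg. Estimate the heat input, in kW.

liquid -53.9→-26.1 °C: 39.476 kJ/kg
vaporisation at -26.1 °C: 217 kJ/kg
Δh = 39.476 + 217 = 256.48 kJ/kg
Q = ṁ·Δh = 295.6 kg/min × 256.48 kJ/kg = 75814 kJ/min
|Q| = 1263.6 kW

Q = 1260 kW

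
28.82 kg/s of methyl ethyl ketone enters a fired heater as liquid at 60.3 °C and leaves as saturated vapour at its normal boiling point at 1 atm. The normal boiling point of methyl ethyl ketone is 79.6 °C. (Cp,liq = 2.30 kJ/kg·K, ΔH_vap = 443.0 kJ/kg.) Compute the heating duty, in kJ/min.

liquid 60.3→79.6 °C: 44.39 kJ/kg
vaporisation at 79.6 °C: 443 kJ/kg
Δh = 44.39 + 443 = 487.39 kJ/kg
Q = ṁ·Δh = 28.82 kg/s × 487.39 kJ/kg = 14047 kJ/s
|Q| = 14047 kW = 842790 kJ/min

Q = 843000 kJ/min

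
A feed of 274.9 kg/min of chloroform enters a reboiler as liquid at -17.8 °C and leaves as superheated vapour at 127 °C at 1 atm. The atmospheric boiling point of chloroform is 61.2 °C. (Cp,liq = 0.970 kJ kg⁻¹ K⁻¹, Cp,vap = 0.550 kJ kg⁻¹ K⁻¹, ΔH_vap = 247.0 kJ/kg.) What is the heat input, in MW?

Q = 1.65 MW

liquid -17.8→61.2 °C: 76.63 kJ/kg
vaporisation at 61.2 °C: 247 kJ/kg
vapour 61.2→127 °C: 36.19 kJ/kg
Δh = 76.63 + 247 + 36.19 = 359.82 kJ/kg
Q = ṁ·Δh = 274.9 kg/min × 359.82 kJ/kg = 98915 kJ/min
|Q| = 1648.6 kW = 1.6486 MW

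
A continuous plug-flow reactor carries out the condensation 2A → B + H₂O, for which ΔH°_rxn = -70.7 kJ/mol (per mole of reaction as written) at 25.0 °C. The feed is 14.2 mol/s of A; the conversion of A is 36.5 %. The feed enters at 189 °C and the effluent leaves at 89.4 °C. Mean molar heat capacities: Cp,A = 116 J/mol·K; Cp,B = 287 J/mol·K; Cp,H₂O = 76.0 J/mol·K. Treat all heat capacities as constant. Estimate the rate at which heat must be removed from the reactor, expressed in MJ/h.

Q_out = 1170 MJ/h

Extent of reaction ξ = 0.365 × 14.2 / 2 = 2.5915 mol/s
Reaction term: ξ·ΔH°_rxn = 2.5915 × -70.7 = -183.22 kJ/s
Sensible, feed 189→25 °C: -270.14 kJ/s
Outlet flows (mol/s): A 9.017, B 2.5915, H₂O 2.5915
Sensible, products 25→89.4 °C: 127.94 kJ/s
Q = ΔH = -325.42 kJ/s = -325.42 kW
Heat removed = 1171.5 MJ/h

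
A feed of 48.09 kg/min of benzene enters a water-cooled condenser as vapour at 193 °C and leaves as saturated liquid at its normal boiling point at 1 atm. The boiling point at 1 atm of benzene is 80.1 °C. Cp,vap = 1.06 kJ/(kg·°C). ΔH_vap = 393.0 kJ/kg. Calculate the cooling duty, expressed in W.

Q_c = 411000 W

vapour 193→80.1 °C: -119.67 kJ/kg
condensation at 80.1 °C: -393 kJ/kg
Δh = -119.67 + -393 = -512.67 kJ/kg
Q = ṁ·Δh = 48.09 kg/min × -512.67 kJ/kg = -24654 kJ/min
|Q| = 410.91 kW = 410910 W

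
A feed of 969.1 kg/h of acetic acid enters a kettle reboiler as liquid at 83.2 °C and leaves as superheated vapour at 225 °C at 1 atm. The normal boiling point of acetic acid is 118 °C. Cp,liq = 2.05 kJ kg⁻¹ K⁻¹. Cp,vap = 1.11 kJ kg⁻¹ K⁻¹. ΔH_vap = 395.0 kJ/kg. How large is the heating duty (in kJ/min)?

Q = 9450 kJ/min

liquid 83.2→118 °C: 71.34 kJ/kg
vaporisation at 118 °C: 395 kJ/kg
vapour 118→225 °C: 118.77 kJ/kg
Δh = 71.34 + 395 + 118.77 = 585.11 kJ/kg
Q = ṁ·Δh = 969.1 kg/h × 585.11 kJ/kg = 567030 kJ/h
|Q| = 157.51 kW = 9450.5 kJ/min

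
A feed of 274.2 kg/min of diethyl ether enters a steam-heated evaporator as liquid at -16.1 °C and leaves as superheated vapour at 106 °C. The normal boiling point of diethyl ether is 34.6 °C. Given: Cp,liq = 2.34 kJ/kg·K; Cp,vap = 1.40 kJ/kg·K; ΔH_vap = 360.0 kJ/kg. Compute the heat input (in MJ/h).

Q = 9520 MJ/h

liquid -16.1→34.6 °C: 118.64 kJ/kg
vaporisation at 34.6 °C: 360 kJ/kg
vapour 34.6→106 °C: 99.96 kJ/kg
Δh = 118.64 + 360 + 99.96 = 578.6 kJ/kg
Q = ṁ·Δh = 274.2 kg/min × 578.6 kJ/kg = 158650 kJ/min
|Q| = 2644.2 kW = 9519.1 MJ/h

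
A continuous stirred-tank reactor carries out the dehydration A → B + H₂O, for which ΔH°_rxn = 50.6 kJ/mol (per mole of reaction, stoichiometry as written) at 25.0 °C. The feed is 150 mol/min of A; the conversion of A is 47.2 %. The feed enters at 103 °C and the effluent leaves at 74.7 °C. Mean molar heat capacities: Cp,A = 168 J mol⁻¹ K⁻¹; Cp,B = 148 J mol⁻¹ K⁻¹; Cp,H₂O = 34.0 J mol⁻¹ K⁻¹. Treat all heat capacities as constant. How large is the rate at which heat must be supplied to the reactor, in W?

Q_in = 48600 W

Extent of reaction ξ = 0.472 × 150 = 70.8 mol/min
Reaction term: ξ·ΔH°_rxn = 70.8 × 50.6 = 3582.5 kJ/min
Sensible, feed 103→25 °C: -1965.6 kJ/min
Outlet flows (mol/min): A 79.2, B 70.8, H₂O 70.8
Sensible, products 25→74.7 °C: 1301.7 kJ/min
Q = ΔH = 2918.6 kJ/min = 48.643 kW
Heat supplied = 48643 W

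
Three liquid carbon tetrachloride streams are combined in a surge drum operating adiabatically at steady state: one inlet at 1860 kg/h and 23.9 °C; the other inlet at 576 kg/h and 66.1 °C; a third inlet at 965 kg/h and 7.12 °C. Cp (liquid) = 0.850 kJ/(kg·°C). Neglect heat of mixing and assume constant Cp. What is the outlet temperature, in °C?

T_out = 26.3 °C

Energy balance with Q = 0: Σ ṁᵢCp,ᵢ(T_out − Tᵢ) = 0
Σ ṁᵢCp,ᵢTᵢ = 1860×0.850×23.9 + 576×0.850×66.1 + 965×0.850×7.12 = 75989
Σ ṁᵢCp,ᵢ = 1860×0.850 + 576×0.850 + 965×0.850 = 2890.8
T_out = 75989 / 2890.8 = 26.286 °C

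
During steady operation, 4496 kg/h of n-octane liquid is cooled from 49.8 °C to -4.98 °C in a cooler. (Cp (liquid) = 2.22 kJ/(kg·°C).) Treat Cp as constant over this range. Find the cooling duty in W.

Q = ṁ·Cp·ΔT = 4496 × 2.22 × (-4.98 − 49.8) = -546770 kJ/h
Converting: 546770 / 3600 s = 151.88 kW
Cooling duty = 151880 W

Q_c = 152000 W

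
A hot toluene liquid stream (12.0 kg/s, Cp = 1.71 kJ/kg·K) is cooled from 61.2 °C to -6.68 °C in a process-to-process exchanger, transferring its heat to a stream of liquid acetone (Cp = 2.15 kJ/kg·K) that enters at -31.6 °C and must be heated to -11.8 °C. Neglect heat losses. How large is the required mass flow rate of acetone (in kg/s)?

Heat released by hot stream: Q = 12.0 × 1.71 × (61.2 − -6.68) = 1392.9 kJ/s
Energy balance on cold side (adiabatic exchanger): Q = ṁ_c·Cp_c·(T_c,out − T_c,in)
ṁ_c = 1392.9 / [2.15 × (-11.8 − -31.6)] = 32.72 kg/s

ṁ_c = 32.7 kg/s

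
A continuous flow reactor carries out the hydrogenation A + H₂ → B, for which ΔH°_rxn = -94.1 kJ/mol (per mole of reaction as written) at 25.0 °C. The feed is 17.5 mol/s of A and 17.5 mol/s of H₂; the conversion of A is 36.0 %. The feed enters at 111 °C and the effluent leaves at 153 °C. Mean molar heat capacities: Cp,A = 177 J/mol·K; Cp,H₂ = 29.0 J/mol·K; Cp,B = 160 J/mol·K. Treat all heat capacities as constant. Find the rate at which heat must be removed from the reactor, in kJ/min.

Q_out = 28700 kJ/min

Extent of reaction ξ = 0.360 × 17.5 = 6.3 mol/s
Reaction term: ξ·ΔH°_rxn = 6.3 × -94.1 = -592.83 kJ/s
Sensible, feed 111→25 °C: -310.03 kJ/s
Outlet flows (mol/s): A 11.2, H₂ 11.2, B 6.3
Sensible, products 25→153 °C: 424.35 kJ/s
Q = ΔH = -478.51 kJ/s = -478.51 kW
Heat removed = 28711 kJ/min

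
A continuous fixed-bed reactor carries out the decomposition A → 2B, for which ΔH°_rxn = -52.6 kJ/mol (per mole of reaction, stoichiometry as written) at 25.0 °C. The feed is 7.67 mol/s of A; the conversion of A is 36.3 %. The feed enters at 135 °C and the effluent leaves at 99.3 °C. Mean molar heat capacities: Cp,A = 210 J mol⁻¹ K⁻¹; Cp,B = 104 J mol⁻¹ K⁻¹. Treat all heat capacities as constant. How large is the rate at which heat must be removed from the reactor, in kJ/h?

Extent of reaction ξ = 0.363 × 7.67 = 2.7842 mol/s
Reaction term: ξ·ΔH°_rxn = 2.7842 × -52.6 = -146.45 kJ/s
Sensible, feed 135→25 °C: -177.18 kJ/s
Outlet flows (mol/s): A 4.8858, B 5.5684
Sensible, products 25→99.3 °C: 119.26 kJ/s
Q = ΔH = -204.37 kJ/s = -204.37 kW
Heat removed = 735710 kJ/h

Q_out = 736000 kJ/h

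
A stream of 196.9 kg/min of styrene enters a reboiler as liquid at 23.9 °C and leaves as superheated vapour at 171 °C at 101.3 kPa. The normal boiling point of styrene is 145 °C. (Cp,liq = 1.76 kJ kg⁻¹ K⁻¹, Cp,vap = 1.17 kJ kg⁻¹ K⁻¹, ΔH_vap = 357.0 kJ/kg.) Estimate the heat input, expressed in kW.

liquid 23.9→145 °C: 213.14 kJ/kg
vaporisation at 145 °C: 357 kJ/kg
vapour 145→171 °C: 30.42 kJ/kg
Δh = 213.14 + 357 + 30.42 = 600.56 kJ/kg
Q = ṁ·Δh = 196.9 kg/min × 600.56 kJ/kg = 118250 kJ/min
|Q| = 1970.8 kW

Q = 1970 kW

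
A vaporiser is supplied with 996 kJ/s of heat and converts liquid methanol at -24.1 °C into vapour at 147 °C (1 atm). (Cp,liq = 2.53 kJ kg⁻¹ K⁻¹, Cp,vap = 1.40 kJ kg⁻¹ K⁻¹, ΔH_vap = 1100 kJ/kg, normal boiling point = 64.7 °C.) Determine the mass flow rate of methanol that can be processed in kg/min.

Δh = 2.53×(64.7−-24.1) + 1100 + 1.40×(147−64.7) = 1439.9 kJ/kg
Q = 996 kJ/s = 996 kJ/s = 59760 kJ/min
ṁ = Q/Δh = 59760 / 1439.9 = 41.503 kg/min

ṁ = 41.5 kg/min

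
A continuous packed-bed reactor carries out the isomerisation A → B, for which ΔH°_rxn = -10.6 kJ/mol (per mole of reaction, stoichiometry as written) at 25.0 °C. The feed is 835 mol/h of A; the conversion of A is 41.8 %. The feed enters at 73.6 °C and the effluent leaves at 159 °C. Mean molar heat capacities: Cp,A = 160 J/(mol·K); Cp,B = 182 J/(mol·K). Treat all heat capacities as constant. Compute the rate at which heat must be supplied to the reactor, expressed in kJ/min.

Extent of reaction ξ = 0.418 × 835 = 349.03 mol/h
Reaction term: ξ·ΔH°_rxn = 349.03 × -10.6 = -3699.7 kJ/h
Sensible, feed 73.6→25 °C: -6493 kJ/h
Outlet flows (mol/h): A 485.97, B 349.03
Sensible, products 25→159 °C: 18931 kJ/h
Q = ΔH = 8738.7 kJ/h = 2.4274 kW
Heat supplied = 145.64 kJ/min

Q_in = 146 kJ/min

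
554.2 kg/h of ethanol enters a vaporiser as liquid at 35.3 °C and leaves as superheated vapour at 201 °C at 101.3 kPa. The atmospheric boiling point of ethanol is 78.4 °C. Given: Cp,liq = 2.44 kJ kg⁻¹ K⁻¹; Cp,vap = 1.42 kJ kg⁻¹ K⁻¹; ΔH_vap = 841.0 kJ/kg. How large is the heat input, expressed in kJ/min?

liquid 35.3→78.4 °C: 105.16 kJ/kg
vaporisation at 78.4 °C: 841 kJ/kg
vapour 78.4→201 °C: 174.09 kJ/kg
Δh = 105.16 + 841 + 174.09 = 1120.3 kJ/kg
Q = ṁ·Δh = 554.2 kg/h × 1120.3 kJ/kg = 620850 kJ/h
|Q| = 172.46 kW = 10347 kJ/min

Q = 10300 kJ/min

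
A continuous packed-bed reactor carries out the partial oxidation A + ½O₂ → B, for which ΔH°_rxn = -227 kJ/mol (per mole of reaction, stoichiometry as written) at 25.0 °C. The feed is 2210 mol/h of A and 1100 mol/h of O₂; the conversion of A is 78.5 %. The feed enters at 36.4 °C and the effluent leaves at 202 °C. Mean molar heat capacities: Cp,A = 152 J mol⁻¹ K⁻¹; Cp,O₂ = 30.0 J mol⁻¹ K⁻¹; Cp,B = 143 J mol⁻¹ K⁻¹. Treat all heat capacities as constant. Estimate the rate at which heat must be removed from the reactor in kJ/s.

Q_out = 94.5 kJ/s

Extent of reaction ξ = 0.785 × 2210 = 1734.9 mol/h
Reaction term: ξ·ΔH°_rxn = 1734.9 × -227 = -393810 kJ/h
Sensible, feed 36.4→25 °C: -4205.7 kJ/h
Outlet flows (mol/h): A 475.15, O₂ 232.57, B 1734.9
Sensible, products 25→202 °C: 57929 kJ/h
Q = ΔH = -340090 kJ/h = -94.469 kW
Heat removed = 94.469 kJ/s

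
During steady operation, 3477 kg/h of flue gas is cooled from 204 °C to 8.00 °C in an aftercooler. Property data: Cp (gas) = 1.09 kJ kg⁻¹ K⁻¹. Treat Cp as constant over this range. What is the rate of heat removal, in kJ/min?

Q = ṁ·Cp·ΔT = 3477 × 1.09 × (8.00 − 204) = -742830 kJ/h
Converting: 742830 / 3600 s = 206.34 kW
Cooling duty = 12380 kJ/min

Q_c = 12400 kJ/min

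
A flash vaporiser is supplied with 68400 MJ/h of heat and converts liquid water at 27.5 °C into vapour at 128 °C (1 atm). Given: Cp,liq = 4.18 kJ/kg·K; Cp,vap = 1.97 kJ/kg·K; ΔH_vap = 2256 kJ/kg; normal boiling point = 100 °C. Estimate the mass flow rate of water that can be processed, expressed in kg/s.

ṁ = 7.27 kg/s

Δh = 4.18×(100−27.5) + 2256 + 1.97×(128−100) = 2614.2 kJ/kg
Q = 68400 MJ/h = 19000 kJ/s = 19000 kJ/s
ṁ = Q/Δh = 19000 / 2614.2 = 7.268 kg/s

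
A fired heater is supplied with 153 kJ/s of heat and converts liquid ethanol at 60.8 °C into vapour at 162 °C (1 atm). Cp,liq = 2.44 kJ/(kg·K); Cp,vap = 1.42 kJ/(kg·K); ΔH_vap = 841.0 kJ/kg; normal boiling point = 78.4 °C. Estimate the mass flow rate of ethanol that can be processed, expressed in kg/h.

Δh = 2.44×(78.4−60.8) + 841.0 + 1.42×(162−78.4) = 1002.7 kJ/kg
Q = 153 kJ/s = 153 kJ/s = 550800 kJ/h
ṁ = Q/Δh = 550800 / 1002.7 = 549.34 kg/h

ṁ = 549 kg/h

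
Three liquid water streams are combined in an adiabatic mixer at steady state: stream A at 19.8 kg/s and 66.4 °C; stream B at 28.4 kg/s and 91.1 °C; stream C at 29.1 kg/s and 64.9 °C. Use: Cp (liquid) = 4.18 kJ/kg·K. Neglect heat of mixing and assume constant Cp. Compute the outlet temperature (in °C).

T_out = 74.9 °C

Adiabatic, steady state ⇒ Σ ṁᵢCp,ᵢ(T_out − Tᵢ) = 0
T_out = Σ ṁᵢCp,ᵢTᵢ / Σ ṁᵢCp,ᵢ
      = 24204 / 323.11 = 74.91 °C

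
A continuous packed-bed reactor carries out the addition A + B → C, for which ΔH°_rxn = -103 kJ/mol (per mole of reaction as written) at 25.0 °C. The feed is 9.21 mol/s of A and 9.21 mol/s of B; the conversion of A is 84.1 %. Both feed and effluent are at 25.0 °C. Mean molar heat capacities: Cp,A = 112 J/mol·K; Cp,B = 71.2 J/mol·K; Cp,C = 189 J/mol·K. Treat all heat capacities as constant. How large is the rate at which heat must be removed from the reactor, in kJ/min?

Extent of reaction ξ = 0.841 × 9.21 = 7.7456 mol/s
Reaction term: ξ·ΔH°_rxn = 7.7456 × -103 = -797.8 kJ/s
Q = ΔH = -797.8 kJ/s = -797.8 kW
Heat removed = 47868 kJ/min

Q_out = 47900 kJ/min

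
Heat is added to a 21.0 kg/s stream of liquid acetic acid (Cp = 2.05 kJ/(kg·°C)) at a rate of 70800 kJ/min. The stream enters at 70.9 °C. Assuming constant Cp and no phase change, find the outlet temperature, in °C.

Q = 70800 kJ/min = 1180 kJ/s
ΔT = Q/(ṁ·Cp) = 1180/(21.0×2.05) = 27.41 K
T_out = 70.9 + 27.41 = 98.31 °C

T_out = 98.3 °C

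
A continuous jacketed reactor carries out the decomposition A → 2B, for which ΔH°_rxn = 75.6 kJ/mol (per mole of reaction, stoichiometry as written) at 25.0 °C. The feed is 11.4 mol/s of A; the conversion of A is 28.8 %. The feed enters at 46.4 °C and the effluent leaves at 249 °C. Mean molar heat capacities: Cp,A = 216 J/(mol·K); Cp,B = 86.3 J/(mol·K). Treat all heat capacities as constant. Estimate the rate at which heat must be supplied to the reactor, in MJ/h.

Q_in = 2570 MJ/h

Extent of reaction ξ = 0.288 × 11.4 = 3.2832 mol/s
Reaction term: ξ·ΔH°_rxn = 3.2832 × 75.6 = 248.21 kJ/s
Sensible, feed 46.4→25 °C: -52.695 kJ/s
Outlet flows (mol/s): A 8.1168, B 6.5664
Sensible, products 25→249 °C: 519.66 kJ/s
Q = ΔH = 715.17 kJ/s = 715.17 kW
Heat supplied = 2574.6 MJ/h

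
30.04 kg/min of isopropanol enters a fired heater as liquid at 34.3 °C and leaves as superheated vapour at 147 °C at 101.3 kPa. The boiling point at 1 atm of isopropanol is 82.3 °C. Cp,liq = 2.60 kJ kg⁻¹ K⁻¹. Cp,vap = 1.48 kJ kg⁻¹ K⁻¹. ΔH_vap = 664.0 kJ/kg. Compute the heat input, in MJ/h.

Q = 1590 MJ/h

liquid 34.3→82.3 °C: 124.8 kJ/kg
vaporisation at 82.3 °C: 664 kJ/kg
vapour 82.3→147 °C: 95.756 kJ/kg
Δh = 124.8 + 664 + 95.756 = 884.56 kJ/kg
Q = ṁ·Δh = 30.04 kg/min × 884.56 kJ/kg = 26572 kJ/min
|Q| = 442.87 kW = 1594.3 MJ/h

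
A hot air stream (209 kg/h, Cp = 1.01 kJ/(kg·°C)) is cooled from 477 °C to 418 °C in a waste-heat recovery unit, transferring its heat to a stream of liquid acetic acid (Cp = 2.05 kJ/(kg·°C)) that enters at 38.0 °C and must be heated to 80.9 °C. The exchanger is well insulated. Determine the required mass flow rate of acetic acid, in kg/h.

Heat released by hot stream: Q = 209 × 1.01 × (477 − 418) = 12454 kJ/h
Energy balance on cold side (adiabatic exchanger): Q = ṁ_c·Cp_c·(T_c,out − T_c,in)
ṁ_c = 12454 / [2.05 × (80.9 − 38.0)] = 141.61 kg/h

ṁ_c = 142 kg/h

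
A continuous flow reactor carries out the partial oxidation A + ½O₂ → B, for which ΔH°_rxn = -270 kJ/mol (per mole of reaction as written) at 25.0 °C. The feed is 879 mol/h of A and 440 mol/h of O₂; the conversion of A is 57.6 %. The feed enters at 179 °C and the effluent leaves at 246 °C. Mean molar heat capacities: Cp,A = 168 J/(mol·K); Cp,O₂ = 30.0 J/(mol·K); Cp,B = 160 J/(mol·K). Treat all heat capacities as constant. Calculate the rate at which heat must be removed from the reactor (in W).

Extent of reaction ξ = 0.576 × 879 = 506.3 mol/h
Reaction term: ξ·ΔH°_rxn = 506.3 × -270 = -136700 kJ/h
Sensible, feed 179→25 °C: -24774 kJ/h
Outlet flows (mol/h): A 372.7, O₂ 186.85, B 506.3
Sensible, products 25→246 °C: 32979 kJ/h
Q = ΔH = -128500 kJ/h = -35.694 kW
Heat removed = 35694 W

Q_out = 35700 W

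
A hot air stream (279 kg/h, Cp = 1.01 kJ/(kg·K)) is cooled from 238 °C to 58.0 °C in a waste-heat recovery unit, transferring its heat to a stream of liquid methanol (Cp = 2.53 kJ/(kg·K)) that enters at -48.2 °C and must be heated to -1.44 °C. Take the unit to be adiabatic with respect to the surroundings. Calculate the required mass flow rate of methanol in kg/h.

ṁ_c = 429 kg/h

Heat released by hot stream: Q = 279 × 1.01 × (238 − 58.0) = 50722 kJ/h
Energy balance on cold side (adiabatic exchanger): Q = ṁ_c·Cp_c·(T_c,out − T_c,in)
ṁ_c = 50722 / [2.53 × (-1.44 − -48.2)] = 428.75 kg/h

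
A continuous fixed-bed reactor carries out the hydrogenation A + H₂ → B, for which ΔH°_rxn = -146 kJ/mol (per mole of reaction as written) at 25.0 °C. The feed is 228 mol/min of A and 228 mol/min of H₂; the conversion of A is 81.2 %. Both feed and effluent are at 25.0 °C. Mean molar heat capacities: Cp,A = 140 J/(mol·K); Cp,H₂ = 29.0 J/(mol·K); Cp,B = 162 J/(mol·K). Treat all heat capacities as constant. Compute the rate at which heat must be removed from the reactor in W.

Extent of reaction ξ = 0.812 × 228 = 185.14 mol/min
Reaction term: ξ·ΔH°_rxn = 185.14 × -146 = -27030 kJ/min
Q = ΔH = -27030 kJ/min = -450.5 kW
Heat removed = 450500 W

Q_out = 450000 W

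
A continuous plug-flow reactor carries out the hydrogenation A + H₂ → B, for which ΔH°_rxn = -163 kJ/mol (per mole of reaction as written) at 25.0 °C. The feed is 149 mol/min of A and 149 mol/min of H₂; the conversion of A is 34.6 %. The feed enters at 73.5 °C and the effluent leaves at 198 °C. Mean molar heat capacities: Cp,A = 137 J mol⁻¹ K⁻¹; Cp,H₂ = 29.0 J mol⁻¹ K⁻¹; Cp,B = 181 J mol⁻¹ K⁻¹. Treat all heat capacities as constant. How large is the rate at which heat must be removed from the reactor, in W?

Q_out = 86500 W

Extent of reaction ξ = 0.346 × 149 = 51.554 mol/min
Reaction term: ξ·ΔH°_rxn = 51.554 × -163 = -8403.3 kJ/min
Sensible, feed 73.5→25 °C: -1199.6 kJ/min
Outlet flows (mol/min): A 97.446, H₂ 97.446, B 51.554
Sensible, products 25→198 °C: 4412.8 kJ/min
Q = ΔH = -5190.1 kJ/min = -86.502 kW
Heat removed = 86502 W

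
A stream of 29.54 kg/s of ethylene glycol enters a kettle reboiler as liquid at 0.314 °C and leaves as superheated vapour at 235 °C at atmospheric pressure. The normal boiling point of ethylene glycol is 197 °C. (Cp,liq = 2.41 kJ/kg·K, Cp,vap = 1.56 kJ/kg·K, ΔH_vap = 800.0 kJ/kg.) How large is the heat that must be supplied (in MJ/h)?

liquid 0.314→197 °C: 474.01 kJ/kg
vaporisation at 197 °C: 800 kJ/kg
vapour 197→235 °C: 59.28 kJ/kg
Δh = 474.01 + 800 + 59.28 = 1333.3 kJ/kg
Q = ṁ·Δh = 29.54 kg/s × 1333.3 kJ/kg = 39385 kJ/s
|Q| = 39385 kW = 141790 MJ/h

Q = 142000 MJ/h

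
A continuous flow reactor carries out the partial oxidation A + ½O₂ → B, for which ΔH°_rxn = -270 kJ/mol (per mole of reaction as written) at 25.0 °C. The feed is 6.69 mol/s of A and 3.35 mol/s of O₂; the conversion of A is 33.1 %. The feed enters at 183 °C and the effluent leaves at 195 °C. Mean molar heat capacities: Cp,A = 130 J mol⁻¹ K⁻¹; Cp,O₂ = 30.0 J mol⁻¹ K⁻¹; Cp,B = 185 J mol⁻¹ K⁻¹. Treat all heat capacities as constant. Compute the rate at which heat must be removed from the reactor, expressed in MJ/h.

Extent of reaction ξ = 0.331 × 6.69 = 2.2144 mol/s
Reaction term: ξ·ΔH°_rxn = 2.2144 × -270 = -597.89 kJ/s
Sensible, feed 183→25 °C: -153.29 kJ/s
Outlet flows (mol/s): A 4.4756, O₂ 2.2428, B 2.2144
Sensible, products 25→195 °C: 179.99 kJ/s
Q = ΔH = -571.19 kJ/s = -571.19 kW
Heat removed = 2056.3 MJ/h

Q_out = 2060 MJ/h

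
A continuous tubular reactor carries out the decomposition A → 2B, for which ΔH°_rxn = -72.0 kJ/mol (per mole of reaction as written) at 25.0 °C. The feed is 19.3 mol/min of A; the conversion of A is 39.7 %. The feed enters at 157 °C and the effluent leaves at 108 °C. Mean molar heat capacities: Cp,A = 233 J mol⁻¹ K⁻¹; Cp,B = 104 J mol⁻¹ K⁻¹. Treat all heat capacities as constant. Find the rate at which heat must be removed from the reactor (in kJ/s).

Extent of reaction ξ = 0.397 × 19.3 = 7.6621 mol/min
Reaction term: ξ·ΔH°_rxn = 7.6621 × -72.0 = -551.67 kJ/min
Sensible, feed 157→25 °C: -593.59 kJ/min
Outlet flows (mol/min): A 11.638, B 15.324
Sensible, products 25→108 °C: 357.34 kJ/min
Q = ΔH = -787.92 kJ/min = -13.132 kW
Heat removed = 13.132 kJ/s

Q_out = 13.1 kJ/s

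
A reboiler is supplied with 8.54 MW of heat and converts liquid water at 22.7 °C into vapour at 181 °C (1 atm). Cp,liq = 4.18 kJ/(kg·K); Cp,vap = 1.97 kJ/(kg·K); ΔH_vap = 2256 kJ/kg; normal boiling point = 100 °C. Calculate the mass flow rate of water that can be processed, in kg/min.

ṁ = 187 kg/min

Δh = 4.18×(100−22.7) + 2256 + 1.97×(181−100) = 2738.7 kJ/kg
Q = 8.54 MW = 8540 kJ/s = 512400 kJ/min
ṁ = Q/Δh = 512400 / 2738.7 = 187.1 kg/min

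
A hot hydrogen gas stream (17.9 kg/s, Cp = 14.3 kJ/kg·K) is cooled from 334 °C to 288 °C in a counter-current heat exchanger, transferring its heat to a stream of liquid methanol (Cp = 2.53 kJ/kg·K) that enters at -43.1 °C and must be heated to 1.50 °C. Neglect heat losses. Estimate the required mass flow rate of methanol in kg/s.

ṁ_c = 104 kg/s

Heat released by hot stream: Q = 17.9 × 14.3 × (334 − 288) = 11775 kJ/s
Energy balance on cold side (adiabatic exchanger): Q = ṁ_c·Cp_c·(T_c,out − T_c,in)
ṁ_c = 11775 / [2.53 × (1.50 − -43.1)] = 104.35 kg/s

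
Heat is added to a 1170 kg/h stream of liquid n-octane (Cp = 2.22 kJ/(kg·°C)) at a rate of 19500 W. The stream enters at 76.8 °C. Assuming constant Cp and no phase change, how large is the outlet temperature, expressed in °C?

T_out = 104 °C

Q = 19500 W = 70200 kJ/h
ΔT = Q/(ṁ·Cp) = 70200/(1170×2.22) = 27.027 K
T_out = 76.8 + 27.027 = 103.83 °C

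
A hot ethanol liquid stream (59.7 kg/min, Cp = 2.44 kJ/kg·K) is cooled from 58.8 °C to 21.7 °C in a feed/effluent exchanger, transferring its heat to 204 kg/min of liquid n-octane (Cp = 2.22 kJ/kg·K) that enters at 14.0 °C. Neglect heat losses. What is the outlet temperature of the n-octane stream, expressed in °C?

T_c,out = 25.9 °C

Heat released by hot stream: Q = 59.7 × 2.44 × (58.8 − 21.7) = 5404.3 kJ/min
Energy balance on cold side (adiabatic exchanger): Q = ṁ_c·Cp_c·(T_c,out − T_c,in)
T_c,out = 14.0 + 5404.3/(204 × 2.22) = 25.933 °C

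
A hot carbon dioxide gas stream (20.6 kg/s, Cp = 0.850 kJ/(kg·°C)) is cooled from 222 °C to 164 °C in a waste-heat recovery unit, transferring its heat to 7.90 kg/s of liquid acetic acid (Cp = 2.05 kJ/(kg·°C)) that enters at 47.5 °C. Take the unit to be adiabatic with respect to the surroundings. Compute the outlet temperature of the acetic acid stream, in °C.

T_c,out = 110 °C

Heat released by hot stream: Q = 20.6 × 0.850 × (222 − 164) = 1015.6 kJ/s
Energy balance on cold side (adiabatic exchanger): Q = ṁ_c·Cp_c·(T_c,out − T_c,in)
T_c,out = 47.5 + 1015.6/(7.90 × 2.05) = 110.21 °C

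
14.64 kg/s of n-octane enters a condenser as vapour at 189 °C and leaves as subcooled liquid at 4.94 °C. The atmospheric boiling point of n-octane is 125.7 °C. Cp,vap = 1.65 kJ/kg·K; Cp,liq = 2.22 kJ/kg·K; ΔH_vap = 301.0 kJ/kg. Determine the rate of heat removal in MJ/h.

vapour 189→125.7 °C: -104.44 kJ/kg
condensation at 125.7 °C: -301 kJ/kg
liquid 125.7→4.94 °C: -268.09 kJ/kg
Δh = -104.44 + -301 + -268.09 = -673.53 kJ/kg
Q = ṁ·Δh = 14.64 kg/s × -673.53 kJ/kg = -9860.5 kJ/s
|Q| = 9860.5 kW = 35498 MJ/h

Q_c = 35500 MJ/h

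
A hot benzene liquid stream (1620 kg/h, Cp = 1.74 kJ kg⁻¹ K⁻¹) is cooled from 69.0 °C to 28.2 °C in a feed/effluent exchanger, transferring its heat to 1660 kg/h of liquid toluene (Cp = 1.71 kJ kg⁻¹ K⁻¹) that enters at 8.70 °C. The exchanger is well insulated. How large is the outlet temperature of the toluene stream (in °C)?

Heat released by hot stream: Q = 1620 × 1.74 × (69.0 − 28.2) = 115010 kJ/h
Energy balance on cold side (adiabatic exchanger): Q = ṁ_c·Cp_c·(T_c,out − T_c,in)
T_c,out = 8.70 + 115010/(1660 × 1.71) = 49.215 °C

T_c,out = 49.2 °C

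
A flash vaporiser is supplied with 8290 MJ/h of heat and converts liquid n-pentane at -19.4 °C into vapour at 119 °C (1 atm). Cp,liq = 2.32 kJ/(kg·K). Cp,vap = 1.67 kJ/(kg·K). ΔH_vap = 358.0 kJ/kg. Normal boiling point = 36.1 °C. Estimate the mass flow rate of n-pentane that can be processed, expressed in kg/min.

ṁ = 221 kg/min

Δh = 2.32×(36.1−-19.4) + 358.0 + 1.67×(119−36.1) = 625.2 kJ/kg
Q = 8290 MJ/h = 2302.8 kJ/s = 138170 kJ/min
ṁ = Q/Δh = 138170 / 625.2 = 220.99 kg/min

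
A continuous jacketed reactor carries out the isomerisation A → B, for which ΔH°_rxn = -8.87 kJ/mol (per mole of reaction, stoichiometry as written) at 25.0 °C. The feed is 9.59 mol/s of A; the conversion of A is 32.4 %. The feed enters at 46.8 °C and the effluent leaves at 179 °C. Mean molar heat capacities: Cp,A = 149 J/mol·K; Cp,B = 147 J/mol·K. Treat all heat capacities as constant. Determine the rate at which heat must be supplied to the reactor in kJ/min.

Q_in = 9620 kJ/min

Extent of reaction ξ = 0.324 × 9.59 = 3.1072 mol/s
Reaction term: ξ·ΔH°_rxn = 3.1072 × -8.87 = -27.561 kJ/s
Sensible, feed 46.8→25 °C: -31.15 kJ/s
Outlet flows (mol/s): A 6.4828, B 3.1072
Sensible, products 25→179 °C: 219.1 kJ/s
Q = ΔH = 160.38 kJ/s = 160.38 kW
Heat supplied = 9623.1 kJ/min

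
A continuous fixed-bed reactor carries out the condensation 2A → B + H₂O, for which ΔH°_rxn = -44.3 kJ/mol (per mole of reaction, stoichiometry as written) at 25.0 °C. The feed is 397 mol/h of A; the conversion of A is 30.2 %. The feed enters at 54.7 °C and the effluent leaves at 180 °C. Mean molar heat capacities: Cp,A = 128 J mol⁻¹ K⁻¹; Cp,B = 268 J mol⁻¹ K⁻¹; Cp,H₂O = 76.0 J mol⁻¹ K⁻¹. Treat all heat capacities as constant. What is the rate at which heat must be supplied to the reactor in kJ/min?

Extent of reaction ξ = 0.302 × 397 / 2 = 59.947 mol/h
Reaction term: ξ·ΔH°_rxn = 59.947 × -44.3 = -2655.7 kJ/h
Sensible, feed 54.7→25 °C: -1509.2 kJ/h
Outlet flows (mol/h): A 277.11, B 59.947, H₂O 59.947
Sensible, products 25→180 °C: 8694.2 kJ/h
Q = ΔH = 4529.3 kJ/h = 1.2581 kW
Heat supplied = 75.488 kJ/min

Q_in = 75.5 kJ/min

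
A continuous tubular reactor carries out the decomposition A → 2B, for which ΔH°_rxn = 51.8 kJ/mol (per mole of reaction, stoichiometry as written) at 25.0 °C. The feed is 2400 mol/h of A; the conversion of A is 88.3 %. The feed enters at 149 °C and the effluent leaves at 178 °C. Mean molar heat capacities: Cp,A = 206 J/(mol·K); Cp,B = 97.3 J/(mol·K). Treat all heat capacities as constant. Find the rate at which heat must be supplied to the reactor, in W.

Extent of reaction ξ = 0.883 × 2400 = 2119.2 mol/h
Reaction term: ξ·ΔH°_rxn = 2119.2 × 51.8 = 109770 kJ/h
Sensible, feed 149→25 °C: -61306 kJ/h
Outlet flows (mol/h): A 280.8, B 4238.4
Sensible, products 25→178 °C: 71947 kJ/h
Q = ΔH = 120420 kJ/h = 33.449 kW
Heat supplied = 33449 W

Q_in = 33400 W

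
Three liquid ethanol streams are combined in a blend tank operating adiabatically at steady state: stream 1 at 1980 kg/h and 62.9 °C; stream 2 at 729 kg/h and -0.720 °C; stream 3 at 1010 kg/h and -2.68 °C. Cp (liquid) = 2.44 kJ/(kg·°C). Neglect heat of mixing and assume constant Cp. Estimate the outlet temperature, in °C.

T_out = 32.6 °C

Adiabatic, steady state ⇒ Σ ṁᵢCp,ᵢ(T_out − Tᵢ) = 0
T_out = Σ ṁᵢCp,ᵢTᵢ / Σ ṁᵢCp,ᵢ
      = 296000 / 9074.4 = 32.619 °C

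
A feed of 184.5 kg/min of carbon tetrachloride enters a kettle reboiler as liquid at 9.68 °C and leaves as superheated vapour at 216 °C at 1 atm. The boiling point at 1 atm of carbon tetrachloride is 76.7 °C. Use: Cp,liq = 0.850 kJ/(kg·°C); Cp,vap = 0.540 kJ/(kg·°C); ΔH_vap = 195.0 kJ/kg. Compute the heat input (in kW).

Q = 1010 kW

liquid 9.68→76.7 °C: 56.967 kJ/kg
vaporisation at 76.7 °C: 195 kJ/kg
vapour 76.7→216 °C: 75.222 kJ/kg
Δh = 56.967 + 195 + 75.222 = 327.19 kJ/kg
Q = ṁ·Δh = 184.5 kg/min × 327.19 kJ/kg = 60366 kJ/min
|Q| = 1006.1 kW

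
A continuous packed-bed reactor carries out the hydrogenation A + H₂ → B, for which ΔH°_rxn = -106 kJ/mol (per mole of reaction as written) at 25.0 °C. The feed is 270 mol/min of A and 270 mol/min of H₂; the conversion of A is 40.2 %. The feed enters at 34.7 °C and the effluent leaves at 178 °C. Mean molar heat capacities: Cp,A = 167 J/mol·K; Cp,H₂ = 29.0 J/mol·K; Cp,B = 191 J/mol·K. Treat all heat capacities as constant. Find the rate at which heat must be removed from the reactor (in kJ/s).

Extent of reaction ξ = 0.402 × 270 = 108.54 mol/min
Reaction term: ξ·ΔH°_rxn = 108.54 × -106 = -11505 kJ/min
Sensible, feed 34.7→25 °C: -513.32 kJ/min
Outlet flows (mol/min): A 161.46, H₂ 161.46, B 108.54
Sensible, products 25→178 °C: 8013.7 kJ/min
Q = ΔH = -4004.8 kJ/min = -66.747 kW
Heat removed = 66.747 kJ/s

Q_out = 66.7 kJ/s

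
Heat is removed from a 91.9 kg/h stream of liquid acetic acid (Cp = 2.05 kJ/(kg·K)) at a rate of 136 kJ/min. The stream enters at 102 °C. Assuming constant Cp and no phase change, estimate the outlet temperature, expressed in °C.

Q = 136 kJ/min = 8160 kJ/h
ΔT = Q/(ṁ·Cp) = 8160/(91.9×2.05) = 43.313 K
T_out = 102 − 43.313 = 58.687 °C

T_out = 58.7 °C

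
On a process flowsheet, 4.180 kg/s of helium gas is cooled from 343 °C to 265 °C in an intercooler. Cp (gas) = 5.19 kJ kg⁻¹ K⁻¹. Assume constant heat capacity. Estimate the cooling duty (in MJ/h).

Q_c = 6090 MJ/h

Q = ṁ·Cp·ΔT = 4.180 × 5.19 × (265 − 343) = -1692.1 kJ/s
Cooling duty = 6091.7 MJ/h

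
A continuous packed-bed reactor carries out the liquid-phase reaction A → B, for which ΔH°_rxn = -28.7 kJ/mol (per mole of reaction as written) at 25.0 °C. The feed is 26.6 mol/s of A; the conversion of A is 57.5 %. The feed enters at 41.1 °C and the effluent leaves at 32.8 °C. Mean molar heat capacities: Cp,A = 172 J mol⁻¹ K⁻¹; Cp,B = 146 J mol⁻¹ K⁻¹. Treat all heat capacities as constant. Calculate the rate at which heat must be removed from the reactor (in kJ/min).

Extent of reaction ξ = 0.575 × 26.6 = 15.295 mol/s
Reaction term: ξ·ΔH°_rxn = 15.295 × -28.7 = -438.97 kJ/s
Sensible, feed 41.1→25 °C: -73.661 kJ/s
Outlet flows (mol/s): A 11.305, B 15.295
Sensible, products 25→32.8 °C: 32.585 kJ/s
Q = ΔH = -480.04 kJ/s = -480.04 kW
Heat removed = 28803 kJ/min

Q_out = 28800 kJ/min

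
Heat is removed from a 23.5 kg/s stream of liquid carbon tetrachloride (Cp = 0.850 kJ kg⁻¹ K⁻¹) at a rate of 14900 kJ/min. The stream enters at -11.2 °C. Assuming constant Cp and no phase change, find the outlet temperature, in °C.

Q = 14900 kJ/min = 248.33 kJ/s
ΔT = Q/(ṁ·Cp) = 248.33/(23.5×0.850) = 12.432 K
T_out = -11.2 − 12.432 = -23.632 °C

T_out = -23.6 °C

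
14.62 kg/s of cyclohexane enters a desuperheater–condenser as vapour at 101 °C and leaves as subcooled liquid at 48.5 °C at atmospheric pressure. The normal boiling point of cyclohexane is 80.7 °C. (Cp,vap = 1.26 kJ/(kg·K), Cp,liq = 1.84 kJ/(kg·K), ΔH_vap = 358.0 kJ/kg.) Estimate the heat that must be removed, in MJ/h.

vapour 101→80.7 °C: -25.578 kJ/kg
condensation at 80.7 °C: -358 kJ/kg
liquid 80.7→48.5 °C: -59.248 kJ/kg
Δh = -25.578 + -358 + -59.248 = -442.83 kJ/kg
Q = ṁ·Δh = 14.62 kg/s × -442.83 kJ/kg = -6474.1 kJ/s
|Q| = 6474.1 kW = 23307 MJ/h

Q_c = 23300 MJ/h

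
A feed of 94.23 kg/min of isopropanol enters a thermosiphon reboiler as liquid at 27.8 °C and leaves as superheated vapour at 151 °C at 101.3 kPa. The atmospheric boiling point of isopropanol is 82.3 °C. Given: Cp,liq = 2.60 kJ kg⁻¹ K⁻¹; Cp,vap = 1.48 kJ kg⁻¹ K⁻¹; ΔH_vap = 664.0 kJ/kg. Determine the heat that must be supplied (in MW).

Q = 1.43 MW

liquid 27.8→82.3 °C: 141.7 kJ/kg
vaporisation at 82.3 °C: 664 kJ/kg
vapour 82.3→151 °C: 101.68 kJ/kg
Δh = 141.7 + 664 + 101.68 = 907.38 kJ/kg
Q = ṁ·Δh = 94.23 kg/min × 907.38 kJ/kg = 85502 kJ/min
|Q| = 1425 kW = 1.425 MW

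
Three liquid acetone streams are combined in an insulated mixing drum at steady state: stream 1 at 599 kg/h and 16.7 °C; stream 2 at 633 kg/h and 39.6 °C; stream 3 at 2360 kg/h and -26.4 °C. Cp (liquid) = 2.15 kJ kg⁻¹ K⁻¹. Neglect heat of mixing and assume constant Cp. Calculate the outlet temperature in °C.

Adiabatic, steady state ⇒ Σ ṁᵢCp,ᵢ(T_out − Tᵢ) = 0
Σ ṁᵢCp,ᵢTᵢ = 599×2.15×16.7 + 633×2.15×39.6 + 2360×2.15×-26.4 = -58553
Σ ṁᵢCp,ᵢ = 599×2.15 + 633×2.15 + 2360×2.15 = 7722.8
T_out = -58553 / 7722.8 = -7.5818 °C

T_out = -7.58 °C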